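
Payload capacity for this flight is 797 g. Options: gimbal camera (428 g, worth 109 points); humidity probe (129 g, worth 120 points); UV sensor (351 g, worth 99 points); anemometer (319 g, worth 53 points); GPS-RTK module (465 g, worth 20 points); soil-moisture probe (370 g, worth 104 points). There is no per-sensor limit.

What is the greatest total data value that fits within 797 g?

720

6×humidity probe uses 774 of the 797 g and totals 720.
Nothing else within 797 g beats 720.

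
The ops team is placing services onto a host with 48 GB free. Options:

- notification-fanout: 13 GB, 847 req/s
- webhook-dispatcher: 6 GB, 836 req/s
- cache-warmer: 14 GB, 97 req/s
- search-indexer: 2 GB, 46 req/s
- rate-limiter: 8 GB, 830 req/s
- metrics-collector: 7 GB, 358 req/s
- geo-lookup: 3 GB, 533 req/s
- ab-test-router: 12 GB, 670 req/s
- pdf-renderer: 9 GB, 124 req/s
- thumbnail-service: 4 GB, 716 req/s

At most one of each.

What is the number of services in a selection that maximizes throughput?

Best achievable throughput is 4478.
notification-fanout + webhook-dispatcher + search-indexer + rate-limiter + geo-lookup + ab-test-router + thumbnail-service hits 4478 at 48 GB.
Every optimal selection uses 7 services.

7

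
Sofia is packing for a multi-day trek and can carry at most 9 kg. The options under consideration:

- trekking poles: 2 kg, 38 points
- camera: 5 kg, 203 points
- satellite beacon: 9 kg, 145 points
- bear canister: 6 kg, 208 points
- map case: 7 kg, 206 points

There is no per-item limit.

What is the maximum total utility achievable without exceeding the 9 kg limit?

279

2×trekking poles + camera uses 9 of the 9 kg and totals 279.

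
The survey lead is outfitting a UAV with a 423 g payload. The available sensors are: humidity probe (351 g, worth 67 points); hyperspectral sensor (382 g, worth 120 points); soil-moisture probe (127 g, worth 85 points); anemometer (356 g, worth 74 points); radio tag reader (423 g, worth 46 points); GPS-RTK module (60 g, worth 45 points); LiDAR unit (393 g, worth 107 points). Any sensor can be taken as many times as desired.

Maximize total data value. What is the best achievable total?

Taking 7×GPS-RTK module: 420 g used, 315 in data value.
No other feasible combination exceeds 315.

315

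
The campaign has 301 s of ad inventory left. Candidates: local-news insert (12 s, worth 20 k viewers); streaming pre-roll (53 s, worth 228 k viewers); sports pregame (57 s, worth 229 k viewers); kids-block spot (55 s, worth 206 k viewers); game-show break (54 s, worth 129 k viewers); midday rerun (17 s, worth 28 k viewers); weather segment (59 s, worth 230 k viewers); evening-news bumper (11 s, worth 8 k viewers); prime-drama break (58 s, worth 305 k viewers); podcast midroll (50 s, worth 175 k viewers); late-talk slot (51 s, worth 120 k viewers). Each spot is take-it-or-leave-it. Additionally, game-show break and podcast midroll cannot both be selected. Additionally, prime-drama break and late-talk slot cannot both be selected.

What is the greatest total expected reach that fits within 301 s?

Density check — prime-drama break 5.26, streaming pre-roll 4.30, sports pregame 4.02 are the best per s.
A density-first pass picks local-news insert + streaming pre-roll + sports pregame + kids-block spot + weather segment + prime-drama break — 1218 at 294 s.
Dropping local-news insert frees 12 s; slotting in midday rerun (17 s) lifts the total to 1226 at 299 s.
Runner-up local-news insert + streaming pre-roll + sports pregame + kids-block spot + weather segment + prime-drama break tops out at 1218.

1226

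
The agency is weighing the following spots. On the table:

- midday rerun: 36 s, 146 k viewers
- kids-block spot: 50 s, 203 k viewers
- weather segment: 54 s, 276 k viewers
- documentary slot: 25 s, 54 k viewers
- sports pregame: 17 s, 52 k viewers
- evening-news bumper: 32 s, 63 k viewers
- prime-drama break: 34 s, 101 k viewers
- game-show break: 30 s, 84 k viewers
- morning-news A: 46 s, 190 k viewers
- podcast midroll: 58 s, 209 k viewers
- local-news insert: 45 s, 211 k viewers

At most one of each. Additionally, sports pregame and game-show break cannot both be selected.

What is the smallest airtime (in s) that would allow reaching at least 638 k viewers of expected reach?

145

Minimise s subject to total expected reach ≥ 638.
weather segment + morning-news A + local-news insert: 677 expected reach at 145 s.
No combination under 145 s hits 638.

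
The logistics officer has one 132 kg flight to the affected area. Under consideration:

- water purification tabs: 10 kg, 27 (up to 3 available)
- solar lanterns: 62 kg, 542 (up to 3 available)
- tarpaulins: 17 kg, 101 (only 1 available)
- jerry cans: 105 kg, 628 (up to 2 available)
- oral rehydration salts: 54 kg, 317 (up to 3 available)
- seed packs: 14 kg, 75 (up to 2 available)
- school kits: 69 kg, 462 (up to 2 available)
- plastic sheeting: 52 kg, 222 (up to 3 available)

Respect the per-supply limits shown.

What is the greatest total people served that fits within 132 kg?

2×solar lanterns uses 124 of the 132 kg and totals 1084.
Nothing else within 132 kg beats 1084.

1084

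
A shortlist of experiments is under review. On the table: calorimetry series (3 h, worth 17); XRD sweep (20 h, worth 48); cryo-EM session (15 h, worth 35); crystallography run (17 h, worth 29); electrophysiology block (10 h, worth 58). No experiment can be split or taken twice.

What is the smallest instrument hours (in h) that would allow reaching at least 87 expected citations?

25

Need the lightest bundle worth ≥ 87.
Taking cryo-EM session + electrophysiology block gives 93 (≥ 87) for 25 h.
Any bundle with less than 25 h falls short of 87.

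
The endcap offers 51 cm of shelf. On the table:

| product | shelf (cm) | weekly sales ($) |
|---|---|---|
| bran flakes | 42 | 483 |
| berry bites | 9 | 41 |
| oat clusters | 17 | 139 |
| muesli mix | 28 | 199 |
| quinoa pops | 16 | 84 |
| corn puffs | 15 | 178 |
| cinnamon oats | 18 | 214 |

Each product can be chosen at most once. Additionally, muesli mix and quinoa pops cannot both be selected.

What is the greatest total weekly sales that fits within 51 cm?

Density check — cinnamon oats 11.89, corn puffs 11.87, bran flakes 11.50 are the best per cm.
Oat clusters + corn puffs + cinnamon oats uses 50 of the 51 cm and totals 531.

531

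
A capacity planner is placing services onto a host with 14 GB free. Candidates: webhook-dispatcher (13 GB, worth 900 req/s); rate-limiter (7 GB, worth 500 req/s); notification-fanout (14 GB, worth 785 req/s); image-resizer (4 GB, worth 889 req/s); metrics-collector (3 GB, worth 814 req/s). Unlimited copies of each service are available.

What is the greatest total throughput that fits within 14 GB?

Filling by ratio: 4×metrics-collector for 3256, with 2 GB left unused.
Replace 2×metrics-collector with 2×image-resizer: the trade gains 150 net, giving 3406 at 14 GB.
Nothing else within 14 GB beats 3406.

3406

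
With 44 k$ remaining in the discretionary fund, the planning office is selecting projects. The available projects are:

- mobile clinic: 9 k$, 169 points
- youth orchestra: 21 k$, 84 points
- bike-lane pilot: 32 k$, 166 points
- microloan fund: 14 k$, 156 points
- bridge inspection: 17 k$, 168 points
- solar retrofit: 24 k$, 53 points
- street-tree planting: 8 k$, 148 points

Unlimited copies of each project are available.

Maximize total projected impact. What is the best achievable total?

824

By projected impact per k$: mobile clinic 18.78, street-tree planting 18.50, microloan fund 11.14 lead.
Best packing: 4×mobile clinic + street-tree planting — 44 k$, 824 total.
Every other selection either busts 44 k$ or fails to beat 824.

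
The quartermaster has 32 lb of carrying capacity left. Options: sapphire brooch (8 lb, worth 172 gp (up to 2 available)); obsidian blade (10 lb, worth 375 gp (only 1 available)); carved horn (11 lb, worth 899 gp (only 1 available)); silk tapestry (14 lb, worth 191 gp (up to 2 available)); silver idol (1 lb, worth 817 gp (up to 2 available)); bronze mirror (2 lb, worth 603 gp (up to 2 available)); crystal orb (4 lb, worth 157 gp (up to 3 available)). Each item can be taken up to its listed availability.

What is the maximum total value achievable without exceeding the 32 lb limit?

4271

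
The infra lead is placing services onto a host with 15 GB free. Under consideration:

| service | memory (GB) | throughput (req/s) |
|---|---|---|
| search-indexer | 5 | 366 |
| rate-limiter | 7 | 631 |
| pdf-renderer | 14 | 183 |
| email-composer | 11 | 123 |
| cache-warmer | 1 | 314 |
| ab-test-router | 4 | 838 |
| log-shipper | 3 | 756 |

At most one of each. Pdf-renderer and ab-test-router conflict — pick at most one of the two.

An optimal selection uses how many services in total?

4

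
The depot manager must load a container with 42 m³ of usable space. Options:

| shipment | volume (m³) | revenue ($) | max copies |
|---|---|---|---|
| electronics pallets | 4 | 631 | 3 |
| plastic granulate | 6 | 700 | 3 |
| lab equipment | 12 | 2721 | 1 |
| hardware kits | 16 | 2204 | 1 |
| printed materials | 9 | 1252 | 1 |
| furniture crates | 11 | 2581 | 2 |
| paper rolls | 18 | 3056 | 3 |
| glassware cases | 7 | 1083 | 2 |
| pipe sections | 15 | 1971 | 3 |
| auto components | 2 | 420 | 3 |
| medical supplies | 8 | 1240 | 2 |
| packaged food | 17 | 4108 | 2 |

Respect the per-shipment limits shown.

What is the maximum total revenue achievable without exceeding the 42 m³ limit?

9830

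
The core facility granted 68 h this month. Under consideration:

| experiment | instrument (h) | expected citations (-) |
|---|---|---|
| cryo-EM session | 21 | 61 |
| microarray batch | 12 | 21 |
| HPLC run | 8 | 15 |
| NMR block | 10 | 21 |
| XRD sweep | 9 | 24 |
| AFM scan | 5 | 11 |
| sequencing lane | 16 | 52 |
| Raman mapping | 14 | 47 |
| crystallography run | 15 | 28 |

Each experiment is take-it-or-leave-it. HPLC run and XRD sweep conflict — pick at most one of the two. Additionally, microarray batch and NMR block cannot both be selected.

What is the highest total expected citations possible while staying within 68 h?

Cryo-EM session + XRD sweep + AFM scan + sequencing lane + Raman mapping uses 65 of the 68 h and totals 195.
Next best is cryo-EM session + microarray batch + AFM scan + sequencing lane + Raman mapping at 192 (68 h) — short by 3.

195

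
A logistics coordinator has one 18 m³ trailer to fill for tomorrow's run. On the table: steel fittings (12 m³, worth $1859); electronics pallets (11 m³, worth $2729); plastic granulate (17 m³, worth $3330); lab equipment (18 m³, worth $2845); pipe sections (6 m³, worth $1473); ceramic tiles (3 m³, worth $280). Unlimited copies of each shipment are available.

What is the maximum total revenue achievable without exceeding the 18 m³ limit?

Density check — electronics pallets 248.09, pipe sections 245.50, plastic granulate 195.88 are the best per m³.
Taking the top-ratio shipments first gives electronics pallets + pipe sections for 4202 (17 m³).
The 11 m³ tied up in electronics pallets is better spent on 2×pipe sections — total rises to 4419 (18 m³).

4419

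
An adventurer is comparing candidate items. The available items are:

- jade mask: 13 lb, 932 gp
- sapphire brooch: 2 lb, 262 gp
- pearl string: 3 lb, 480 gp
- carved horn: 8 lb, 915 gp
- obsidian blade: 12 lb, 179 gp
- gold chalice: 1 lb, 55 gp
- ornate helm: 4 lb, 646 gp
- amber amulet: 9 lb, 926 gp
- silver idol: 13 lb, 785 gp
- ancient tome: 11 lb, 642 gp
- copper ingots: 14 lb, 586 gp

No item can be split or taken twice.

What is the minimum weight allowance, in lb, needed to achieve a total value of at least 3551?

Minimise lb subject to total value ≥ 3551.
pearl string + carved horn + ornate helm + amber amulet + ancient tome reaches 3609 using 35 lb.
Below 35 lb the best achievable stays under 3551.

35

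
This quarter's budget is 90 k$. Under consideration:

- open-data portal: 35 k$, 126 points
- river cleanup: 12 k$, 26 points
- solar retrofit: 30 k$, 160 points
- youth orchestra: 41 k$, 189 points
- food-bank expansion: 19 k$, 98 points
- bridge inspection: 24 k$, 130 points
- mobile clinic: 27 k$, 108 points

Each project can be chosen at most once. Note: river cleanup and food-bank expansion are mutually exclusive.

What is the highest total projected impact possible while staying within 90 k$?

447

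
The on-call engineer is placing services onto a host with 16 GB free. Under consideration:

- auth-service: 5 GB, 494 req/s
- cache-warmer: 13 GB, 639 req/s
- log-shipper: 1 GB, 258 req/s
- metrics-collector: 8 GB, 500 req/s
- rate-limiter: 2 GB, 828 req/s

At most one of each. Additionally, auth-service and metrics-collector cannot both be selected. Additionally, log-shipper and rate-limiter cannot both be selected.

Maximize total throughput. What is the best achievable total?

By throughput per GB: rate-limiter 414.00, log-shipper 258.00, auth-service 98.80 lead.
Taking cache-warmer + rate-limiter: 15 GB used, 1467 in throughput.
Nothing else feasible within 16 GB beats 1467.

1467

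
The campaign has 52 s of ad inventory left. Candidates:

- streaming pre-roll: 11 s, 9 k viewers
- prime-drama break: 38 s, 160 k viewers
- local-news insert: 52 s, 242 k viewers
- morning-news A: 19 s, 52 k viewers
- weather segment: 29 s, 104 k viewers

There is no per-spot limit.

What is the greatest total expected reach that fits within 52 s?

242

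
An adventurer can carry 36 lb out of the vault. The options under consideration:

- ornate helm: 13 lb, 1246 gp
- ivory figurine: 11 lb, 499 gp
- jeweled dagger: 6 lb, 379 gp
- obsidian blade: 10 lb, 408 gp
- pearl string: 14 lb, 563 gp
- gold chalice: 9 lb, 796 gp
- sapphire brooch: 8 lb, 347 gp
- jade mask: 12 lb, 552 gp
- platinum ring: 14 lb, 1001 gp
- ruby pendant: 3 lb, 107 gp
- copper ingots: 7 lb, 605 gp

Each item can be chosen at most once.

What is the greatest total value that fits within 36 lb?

3043

By value per lb: ornate helm 95.85, gold chalice 88.44, copper ingots 86.43, platinum ring 71.50 lead.
Filling by ratio: ornate helm + jeweled dagger + gold chalice + copper ingots for 3026, with 1 lb left unused.
Dropping jeweled dagger and copper ingots frees 13 lb; slotting in platinum ring (14 lb) lifts the total to 3043 at 36 lb.
Every other selection either busts 36 lb or fails to beat 3043.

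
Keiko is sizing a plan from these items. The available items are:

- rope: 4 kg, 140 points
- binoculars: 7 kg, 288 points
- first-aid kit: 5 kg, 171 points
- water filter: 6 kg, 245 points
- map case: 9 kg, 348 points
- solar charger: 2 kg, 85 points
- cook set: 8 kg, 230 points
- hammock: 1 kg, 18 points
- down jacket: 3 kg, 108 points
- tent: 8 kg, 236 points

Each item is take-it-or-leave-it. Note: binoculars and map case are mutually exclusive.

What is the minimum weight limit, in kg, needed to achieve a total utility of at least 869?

Minimise kg subject to total utility ≥ 869.
first-aid kit + water filter + map case + down jacket reaches 872 using 23 kg.
Any bundle with less than 23 kg falls short of 869.

23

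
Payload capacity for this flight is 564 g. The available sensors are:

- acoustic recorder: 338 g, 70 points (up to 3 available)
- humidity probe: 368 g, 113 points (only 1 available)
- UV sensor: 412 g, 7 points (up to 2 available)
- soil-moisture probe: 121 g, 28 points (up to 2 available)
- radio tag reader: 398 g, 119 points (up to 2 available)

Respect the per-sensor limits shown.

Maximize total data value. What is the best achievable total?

By data value per g: humidity probe 0.31, radio tag reader 0.30, soil-moisture probe 0.23, acoustic recorder 0.21 lead.
The ratio heuristic lands on humidity probe + soil-moisture probe (141) but leaves 75 g idle.
Dropping humidity probe frees 368 g; slotting in radio tag reader (398 g) lifts the total to 147 at 519 g.
No other feasible combination exceeds 147.

147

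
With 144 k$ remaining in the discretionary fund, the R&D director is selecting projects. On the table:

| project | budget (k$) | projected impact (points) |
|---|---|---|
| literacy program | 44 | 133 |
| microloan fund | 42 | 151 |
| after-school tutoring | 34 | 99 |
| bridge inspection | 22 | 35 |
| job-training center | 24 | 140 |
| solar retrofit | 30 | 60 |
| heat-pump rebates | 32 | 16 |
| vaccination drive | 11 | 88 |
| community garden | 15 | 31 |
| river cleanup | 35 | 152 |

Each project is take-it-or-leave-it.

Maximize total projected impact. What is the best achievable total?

Density check — vaccination drive 8.00, job-training center 5.83, river cleanup 4.34, microloan fund 3.60 are the best per k$.
The ratio heuristic lands on microloan fund + job-training center + vaccination drive + community garden + river cleanup (562) but leaves 17 k$ idle.
Replace community garden with solar retrofit: the trade gains 29 net, giving 591 at 142 k$.
That's the maximum — no swap from here does better than 591.

591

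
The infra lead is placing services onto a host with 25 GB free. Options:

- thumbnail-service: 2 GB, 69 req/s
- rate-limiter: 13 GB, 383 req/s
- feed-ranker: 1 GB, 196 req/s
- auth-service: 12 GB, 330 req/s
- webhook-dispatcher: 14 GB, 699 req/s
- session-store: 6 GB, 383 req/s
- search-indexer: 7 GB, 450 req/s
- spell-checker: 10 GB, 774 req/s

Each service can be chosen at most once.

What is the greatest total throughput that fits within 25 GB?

The ratio ordering already packs tightly: feed-ranker + session-store + search-indexer + spell-checker, 24 GB, 1803.

1803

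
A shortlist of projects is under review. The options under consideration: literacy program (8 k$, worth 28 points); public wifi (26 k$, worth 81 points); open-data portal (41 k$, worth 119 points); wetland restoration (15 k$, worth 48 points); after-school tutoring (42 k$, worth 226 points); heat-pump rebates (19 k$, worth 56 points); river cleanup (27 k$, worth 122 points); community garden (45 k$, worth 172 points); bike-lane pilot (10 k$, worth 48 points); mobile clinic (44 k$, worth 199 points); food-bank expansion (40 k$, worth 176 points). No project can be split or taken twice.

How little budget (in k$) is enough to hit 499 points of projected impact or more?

104

Look for the lowest-budget combination reaching 499.
literacy program + after-school tutoring + bike-lane pilot + mobile clinic reaches 501 using 104 k$.
Any bundle with less than 104 k$ falls short of 499.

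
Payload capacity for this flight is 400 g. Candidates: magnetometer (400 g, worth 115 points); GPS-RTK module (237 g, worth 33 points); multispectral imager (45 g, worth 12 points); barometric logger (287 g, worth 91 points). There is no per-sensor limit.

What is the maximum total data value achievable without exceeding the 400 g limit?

Best packing: magnetometer — 400 g, 115 total.
Nothing else within 400 g beats 115.

115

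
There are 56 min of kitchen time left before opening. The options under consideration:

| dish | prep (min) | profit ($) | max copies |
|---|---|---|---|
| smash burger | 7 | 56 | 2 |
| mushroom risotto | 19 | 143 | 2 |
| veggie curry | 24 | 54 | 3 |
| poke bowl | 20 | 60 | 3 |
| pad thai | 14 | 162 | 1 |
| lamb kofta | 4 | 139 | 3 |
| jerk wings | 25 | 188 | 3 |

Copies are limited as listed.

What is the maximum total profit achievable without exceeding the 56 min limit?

The ratio heuristic lands on 2×smash burger + pad thai + 3×lamb kofta (691) but leaves 16 min idle.
Dropping smash burger frees 7 min; slotting in mushroom risotto (19 min) lifts the total to 778 at 52 min.
No other feasible combination exceeds 778.

778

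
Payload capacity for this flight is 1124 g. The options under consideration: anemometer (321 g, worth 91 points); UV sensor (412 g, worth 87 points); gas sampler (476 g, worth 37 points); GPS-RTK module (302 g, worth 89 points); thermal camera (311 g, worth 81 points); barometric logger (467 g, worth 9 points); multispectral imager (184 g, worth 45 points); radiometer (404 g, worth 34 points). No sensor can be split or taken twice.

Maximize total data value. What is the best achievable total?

306

The ratio ordering already packs tightly: anemometer + GPS-RTK module + thermal camera + multispectral imager, 1118 g, 306.
An exhaustive check of the 256 subsets confirms 306.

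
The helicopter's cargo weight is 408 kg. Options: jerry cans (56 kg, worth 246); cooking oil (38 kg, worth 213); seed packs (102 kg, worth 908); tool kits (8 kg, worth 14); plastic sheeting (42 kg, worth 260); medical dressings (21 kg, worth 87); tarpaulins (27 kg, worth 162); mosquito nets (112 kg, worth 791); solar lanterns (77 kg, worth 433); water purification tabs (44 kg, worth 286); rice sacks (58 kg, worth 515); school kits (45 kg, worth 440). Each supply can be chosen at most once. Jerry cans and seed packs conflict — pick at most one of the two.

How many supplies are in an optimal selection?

The maximum people served within 408 kg is 3200.
For example seed packs + plastic sheeting + mosquito nets + water purification tabs + rice sacks + school kits achieves it, using 403 kg.
All optima have 6 supplies.

6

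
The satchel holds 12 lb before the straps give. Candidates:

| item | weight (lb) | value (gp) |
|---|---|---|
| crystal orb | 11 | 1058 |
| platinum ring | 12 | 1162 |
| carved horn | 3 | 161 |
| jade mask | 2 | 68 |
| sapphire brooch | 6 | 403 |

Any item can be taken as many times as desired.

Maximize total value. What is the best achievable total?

1162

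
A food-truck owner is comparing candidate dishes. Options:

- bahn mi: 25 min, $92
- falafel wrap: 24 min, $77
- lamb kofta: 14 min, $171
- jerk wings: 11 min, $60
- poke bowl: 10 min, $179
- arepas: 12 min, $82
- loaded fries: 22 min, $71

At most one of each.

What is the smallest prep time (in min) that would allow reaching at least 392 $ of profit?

35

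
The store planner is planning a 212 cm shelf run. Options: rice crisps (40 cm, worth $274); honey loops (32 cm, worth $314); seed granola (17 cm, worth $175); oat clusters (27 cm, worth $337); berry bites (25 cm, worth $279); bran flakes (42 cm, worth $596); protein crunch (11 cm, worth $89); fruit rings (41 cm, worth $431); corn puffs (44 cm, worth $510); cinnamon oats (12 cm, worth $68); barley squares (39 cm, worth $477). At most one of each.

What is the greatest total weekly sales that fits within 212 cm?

2526

Filling by ratio: seed granola + oat clusters + berry bites + bran flakes + protein crunch + corn puffs + barley squares for 2463, with 7 cm left unused.
The 36 cm tied up in berry bites and protein crunch is better spent on fruit rings — total rises to 2526 (210 cm).
The closest alternative, honey loops + oat clusters + berry bites + bran flakes + corn puffs + barley squares, reaches only 2513.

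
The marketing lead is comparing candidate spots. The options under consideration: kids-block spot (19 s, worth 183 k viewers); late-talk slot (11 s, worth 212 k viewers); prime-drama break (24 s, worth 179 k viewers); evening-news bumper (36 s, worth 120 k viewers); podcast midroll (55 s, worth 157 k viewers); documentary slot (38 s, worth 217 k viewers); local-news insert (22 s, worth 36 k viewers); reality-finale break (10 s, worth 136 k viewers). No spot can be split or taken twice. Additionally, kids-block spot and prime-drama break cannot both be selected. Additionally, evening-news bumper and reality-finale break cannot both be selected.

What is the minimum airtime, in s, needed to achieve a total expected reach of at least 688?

78

Minimise s subject to total expected reach ≥ 688.
Taking kids-block spot + late-talk slot + documentary slot + reality-finale break gives 748 (≥ 688) for 78 s.
Below 78 s the best achievable stays under 688.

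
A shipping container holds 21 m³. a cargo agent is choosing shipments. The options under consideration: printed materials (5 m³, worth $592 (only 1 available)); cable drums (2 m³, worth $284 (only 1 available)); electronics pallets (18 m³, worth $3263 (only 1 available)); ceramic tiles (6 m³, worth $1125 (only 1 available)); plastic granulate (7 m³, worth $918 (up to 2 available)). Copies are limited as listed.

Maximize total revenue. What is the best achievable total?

3547

Filling by ratio: printed materials + cable drums + ceramic tiles + plastic granulate for 2919, with 1 m³ left unused.
Replace printed materials and ceramic tiles and plastic granulate with electronics pallets: the trade gains 628 net, giving 3547 at 20 m³.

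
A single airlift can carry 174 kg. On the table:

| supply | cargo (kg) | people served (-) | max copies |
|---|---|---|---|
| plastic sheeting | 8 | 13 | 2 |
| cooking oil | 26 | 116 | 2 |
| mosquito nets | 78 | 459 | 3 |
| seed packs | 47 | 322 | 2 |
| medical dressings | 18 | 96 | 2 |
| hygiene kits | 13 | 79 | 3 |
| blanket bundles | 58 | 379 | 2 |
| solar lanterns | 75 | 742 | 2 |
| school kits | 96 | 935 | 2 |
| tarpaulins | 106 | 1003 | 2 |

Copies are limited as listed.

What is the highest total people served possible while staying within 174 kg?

1677

Taking the top-ratio supplies first gives plastic sheeting + hygiene kits + 2×solar lanterns for 1576 (171 kg).
The 96 kg tied up in plastic sheeting and hygiene kits and solar lanterns is better spent on school kits — total rises to 1677 (171 kg).
That's the maximum — no swap from here does better than 1677.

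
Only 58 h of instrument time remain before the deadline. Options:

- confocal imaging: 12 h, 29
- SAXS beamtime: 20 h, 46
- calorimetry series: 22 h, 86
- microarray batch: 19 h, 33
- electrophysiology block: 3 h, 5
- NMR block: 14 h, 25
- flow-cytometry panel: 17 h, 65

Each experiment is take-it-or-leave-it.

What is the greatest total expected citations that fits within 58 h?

185

Taking confocal imaging + calorimetry series + electrophysiology block + flow-cytometry panel: 54 h used, 185 in expected citations.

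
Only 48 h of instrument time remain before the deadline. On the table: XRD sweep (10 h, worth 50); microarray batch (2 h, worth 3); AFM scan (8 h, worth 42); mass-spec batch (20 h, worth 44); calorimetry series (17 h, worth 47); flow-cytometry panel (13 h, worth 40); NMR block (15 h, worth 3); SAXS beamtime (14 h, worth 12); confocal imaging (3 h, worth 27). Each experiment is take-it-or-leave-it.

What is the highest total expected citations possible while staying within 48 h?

179

A density-first pass picks XRD sweep + microarray batch + AFM scan + flow-cytometry panel + confocal imaging — 162 at 36 h.
Dropping microarray batch and confocal imaging frees 5 h; slotting in calorimetry series (17 h) lifts the total to 179 at 48 h.
An exhaustive check of the 512 subsets confirms 179.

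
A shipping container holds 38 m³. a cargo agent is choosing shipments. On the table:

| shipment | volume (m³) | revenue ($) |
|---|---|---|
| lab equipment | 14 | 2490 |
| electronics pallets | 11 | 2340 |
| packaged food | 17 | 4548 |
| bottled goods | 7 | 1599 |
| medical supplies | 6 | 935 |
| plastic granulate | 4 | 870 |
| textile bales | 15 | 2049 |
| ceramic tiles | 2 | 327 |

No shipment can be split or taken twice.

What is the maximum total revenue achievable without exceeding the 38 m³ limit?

8814

Density check — packaged food 267.53, bottled goods 228.43, plastic granulate 217.50 are the best per m³.
A density-first pass picks packaged food + bottled goods + medical supplies + plastic granulate + ceramic tiles — 8279 at 36 m³.
The 10 m³ tied up in medical supplies and plastic granulate is better spent on electronics pallets — total rises to 8814 (37 m³).
The spare 1 m³ is too small for any remaining shipment, and no exchange beats 8814.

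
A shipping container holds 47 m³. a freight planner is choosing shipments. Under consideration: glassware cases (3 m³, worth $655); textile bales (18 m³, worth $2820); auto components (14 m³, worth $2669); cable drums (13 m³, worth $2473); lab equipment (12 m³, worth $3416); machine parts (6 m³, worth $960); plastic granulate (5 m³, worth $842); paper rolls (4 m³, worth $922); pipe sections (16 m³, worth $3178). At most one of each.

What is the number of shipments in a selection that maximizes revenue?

4

Best achievable revenue is 10185.
auto components + lab equipment + paper rolls + pipe sections hits 10185 at 46 m³.
All optima have 4 shipments.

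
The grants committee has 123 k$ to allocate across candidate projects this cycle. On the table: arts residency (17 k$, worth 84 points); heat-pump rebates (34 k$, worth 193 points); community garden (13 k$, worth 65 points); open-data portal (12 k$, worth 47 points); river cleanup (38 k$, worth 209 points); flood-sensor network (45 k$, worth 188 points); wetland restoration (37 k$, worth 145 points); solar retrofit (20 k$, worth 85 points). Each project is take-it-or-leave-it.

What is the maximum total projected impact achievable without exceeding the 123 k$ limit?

636

Taking arts residency + heat-pump rebates + community garden + river cleanup + solar retrofit: 122 k$ used, 636 in projected impact.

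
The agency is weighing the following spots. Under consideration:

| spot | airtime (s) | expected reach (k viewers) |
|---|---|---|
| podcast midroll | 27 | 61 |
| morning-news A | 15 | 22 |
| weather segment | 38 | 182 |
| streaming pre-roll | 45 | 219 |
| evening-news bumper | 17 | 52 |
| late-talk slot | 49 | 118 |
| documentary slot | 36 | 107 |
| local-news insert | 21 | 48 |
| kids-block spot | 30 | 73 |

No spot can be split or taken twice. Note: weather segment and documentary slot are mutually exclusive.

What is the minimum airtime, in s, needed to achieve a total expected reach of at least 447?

100

Need the lightest bundle worth ≥ 447.
Taking weather segment + streaming pre-roll + evening-news bumper gives 453 (≥ 447) for 100 s.
Below 100 s the best achievable stays under 447.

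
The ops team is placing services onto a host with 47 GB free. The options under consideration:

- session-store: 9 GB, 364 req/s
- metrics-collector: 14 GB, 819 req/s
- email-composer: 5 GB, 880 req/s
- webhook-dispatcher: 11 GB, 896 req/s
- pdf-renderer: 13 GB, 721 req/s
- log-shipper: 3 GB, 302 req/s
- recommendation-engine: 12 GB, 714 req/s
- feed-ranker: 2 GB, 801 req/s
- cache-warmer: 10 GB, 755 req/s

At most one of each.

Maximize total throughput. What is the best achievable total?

Ranking by ratio (throughput/GB): feed-ranker 400.50, email-composer 176.00, log-shipper 100.67.
Greedy by ratio would take email-composer + webhook-dispatcher + log-shipper + recommendation-engine + feed-ranker + cache-warmer: 43 GB used, total 4348.
The 12 GB tied up in recommendation-engine is better spent on metrics-collector — total rises to 4453 (45 GB).

4453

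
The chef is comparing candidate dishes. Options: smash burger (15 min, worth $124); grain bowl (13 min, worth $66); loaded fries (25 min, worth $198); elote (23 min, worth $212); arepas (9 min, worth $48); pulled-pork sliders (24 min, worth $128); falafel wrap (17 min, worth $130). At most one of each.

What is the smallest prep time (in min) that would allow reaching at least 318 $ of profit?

Look for the lowest-prep combination reaching 318.
smash burger + elote: 336 profit at 38 min.
No combination under 38 min hits 318.

38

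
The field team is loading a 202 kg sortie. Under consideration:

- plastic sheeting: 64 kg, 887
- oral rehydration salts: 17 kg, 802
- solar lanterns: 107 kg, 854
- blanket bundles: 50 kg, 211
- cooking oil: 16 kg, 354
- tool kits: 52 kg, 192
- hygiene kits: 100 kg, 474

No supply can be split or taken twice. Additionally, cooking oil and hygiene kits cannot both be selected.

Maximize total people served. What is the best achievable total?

2543

Plastic sheeting + oral rehydration salts + solar lanterns uses 188 of the 202 kg and totals 2543.
An exhaustive check of the 128 subsets confirms 2543.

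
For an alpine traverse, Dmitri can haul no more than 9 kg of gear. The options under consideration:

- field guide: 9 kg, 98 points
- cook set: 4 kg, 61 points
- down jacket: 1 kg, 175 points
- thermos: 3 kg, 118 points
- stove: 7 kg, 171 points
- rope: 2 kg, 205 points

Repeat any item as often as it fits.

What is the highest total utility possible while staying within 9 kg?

Best packing: 9×down jacket — 9 kg, 1575 total.

1575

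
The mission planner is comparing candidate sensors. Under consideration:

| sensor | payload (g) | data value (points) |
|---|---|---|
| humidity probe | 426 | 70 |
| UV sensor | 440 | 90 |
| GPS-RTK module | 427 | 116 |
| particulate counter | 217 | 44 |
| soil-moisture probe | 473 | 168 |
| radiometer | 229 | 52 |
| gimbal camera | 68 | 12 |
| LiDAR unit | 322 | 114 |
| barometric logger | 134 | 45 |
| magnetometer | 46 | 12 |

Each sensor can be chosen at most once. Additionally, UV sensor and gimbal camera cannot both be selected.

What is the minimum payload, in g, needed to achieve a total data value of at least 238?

795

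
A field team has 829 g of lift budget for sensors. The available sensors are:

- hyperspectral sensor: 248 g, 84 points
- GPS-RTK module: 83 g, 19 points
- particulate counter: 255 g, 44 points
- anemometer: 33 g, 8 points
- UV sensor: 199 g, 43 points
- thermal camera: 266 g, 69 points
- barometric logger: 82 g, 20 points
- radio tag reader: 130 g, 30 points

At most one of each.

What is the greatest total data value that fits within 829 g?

224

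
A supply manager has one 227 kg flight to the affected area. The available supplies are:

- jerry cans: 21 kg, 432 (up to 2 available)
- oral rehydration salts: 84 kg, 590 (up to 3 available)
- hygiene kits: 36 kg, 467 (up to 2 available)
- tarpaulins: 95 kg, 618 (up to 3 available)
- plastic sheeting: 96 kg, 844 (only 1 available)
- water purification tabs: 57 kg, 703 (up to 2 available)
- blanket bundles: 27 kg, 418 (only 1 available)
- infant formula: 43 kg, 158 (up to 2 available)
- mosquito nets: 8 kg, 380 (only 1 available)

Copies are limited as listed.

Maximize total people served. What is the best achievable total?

Density check — mosquito nets 47.50, jerry cans 20.57, blanket bundles 15.48, hygiene kits 12.97 are the best per kg.
Greedy by ratio would take 2×jerry cans + 2×hygiene kits + water purification tabs + blanket bundles + mosquito nets: 206 kg used, total 3299.
The 36 kg tied up in hygiene kits is better spent on water purification tabs — total rises to 3535 (227 kg).

3535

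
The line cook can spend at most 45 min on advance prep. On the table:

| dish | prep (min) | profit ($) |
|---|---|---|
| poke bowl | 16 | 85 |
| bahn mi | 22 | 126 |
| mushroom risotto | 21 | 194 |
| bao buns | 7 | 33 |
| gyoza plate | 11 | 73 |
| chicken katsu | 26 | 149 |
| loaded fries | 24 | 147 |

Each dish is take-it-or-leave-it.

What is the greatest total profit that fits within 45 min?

Greedy by ratio would take mushroom risotto + bao buns + gyoza plate: 39 min used, total 300.
Replace bao buns and gyoza plate with loaded fries: the trade gains 41 net, giving 341 at 45 min.

341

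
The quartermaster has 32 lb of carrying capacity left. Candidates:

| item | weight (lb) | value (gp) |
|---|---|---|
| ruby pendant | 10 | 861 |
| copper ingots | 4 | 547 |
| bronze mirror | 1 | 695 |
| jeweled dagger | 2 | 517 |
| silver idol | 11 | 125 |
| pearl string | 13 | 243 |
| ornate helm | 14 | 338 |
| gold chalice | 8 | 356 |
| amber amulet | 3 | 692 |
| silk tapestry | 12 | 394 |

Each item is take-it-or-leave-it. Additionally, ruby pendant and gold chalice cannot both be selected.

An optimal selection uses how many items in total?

6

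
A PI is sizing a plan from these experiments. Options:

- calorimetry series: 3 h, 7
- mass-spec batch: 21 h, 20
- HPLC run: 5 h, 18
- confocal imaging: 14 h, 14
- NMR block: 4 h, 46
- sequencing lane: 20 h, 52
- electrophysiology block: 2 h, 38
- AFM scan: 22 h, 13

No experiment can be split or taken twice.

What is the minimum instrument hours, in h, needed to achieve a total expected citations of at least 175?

48

Need the lightest bundle worth ≥ 175.
Taking calorimetry series + HPLC run + confocal imaging + NMR block + sequencing lane + electrophysiology block gives 175 (≥ 175) for 48 h.
Any bundle with less than 48 h falls short of 175.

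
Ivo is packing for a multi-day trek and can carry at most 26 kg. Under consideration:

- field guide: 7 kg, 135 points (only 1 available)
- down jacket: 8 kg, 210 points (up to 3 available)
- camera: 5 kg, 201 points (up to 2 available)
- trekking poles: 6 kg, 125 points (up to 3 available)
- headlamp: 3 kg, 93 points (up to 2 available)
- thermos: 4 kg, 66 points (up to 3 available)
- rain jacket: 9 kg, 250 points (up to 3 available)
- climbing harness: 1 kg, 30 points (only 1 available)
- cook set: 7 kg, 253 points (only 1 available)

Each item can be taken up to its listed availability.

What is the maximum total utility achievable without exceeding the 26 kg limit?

905

Taking the top-ratio items first gives 2×camera + 2×headlamp + climbing harness + cook set for 871 (24 kg).
Replace 2×headlamp and climbing harness with rain jacket: the trade gains 34 net, giving 905 at 26 kg.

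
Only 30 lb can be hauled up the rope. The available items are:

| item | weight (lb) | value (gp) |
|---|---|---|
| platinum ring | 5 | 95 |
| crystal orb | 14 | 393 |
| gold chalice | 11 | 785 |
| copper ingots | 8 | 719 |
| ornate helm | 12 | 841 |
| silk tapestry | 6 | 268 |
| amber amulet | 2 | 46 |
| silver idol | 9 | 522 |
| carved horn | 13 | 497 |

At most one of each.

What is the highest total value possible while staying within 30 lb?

Taking the top-ratio items first gives gold chalice + copper ingots + amber amulet + silver idol for 2072 (30 lb).
The 13 lb tied up in gold chalice and amber amulet is better spent on ornate helm — total rises to 2082 (29 lb).

2082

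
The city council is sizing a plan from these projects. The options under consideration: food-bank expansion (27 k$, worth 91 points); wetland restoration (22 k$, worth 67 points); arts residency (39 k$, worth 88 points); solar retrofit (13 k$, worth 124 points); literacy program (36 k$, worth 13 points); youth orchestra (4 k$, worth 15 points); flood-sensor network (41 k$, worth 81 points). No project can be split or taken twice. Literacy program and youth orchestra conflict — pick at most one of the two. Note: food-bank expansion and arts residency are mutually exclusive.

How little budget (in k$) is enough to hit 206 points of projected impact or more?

39

Look for the lowest-budget combination reaching 206.
wetland restoration + solar retrofit + youth orchestra reaches 206 using 39 k$.
Any bundle with less than 39 k$ falls short of 206.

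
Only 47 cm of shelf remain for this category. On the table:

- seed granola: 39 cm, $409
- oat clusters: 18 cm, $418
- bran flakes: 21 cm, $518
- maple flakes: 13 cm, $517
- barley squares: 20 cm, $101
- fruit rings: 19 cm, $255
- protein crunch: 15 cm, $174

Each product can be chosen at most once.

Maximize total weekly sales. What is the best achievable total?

Ranking by ratio (weekly sales/cm): maple flakes 39.77, bran flakes 24.67, oat clusters 23.22, fruit rings 13.42.
Greedy by ratio would take bran flakes + maple flakes: 34 cm used, total 1035.
Dropping bran flakes frees 21 cm; slotting in oat clusters + protein crunch (33 cm) lifts the total to 1109 at 46 cm.
Next best is bran flakes + maple flakes at 1035 (34 cm) — short by 74.

1109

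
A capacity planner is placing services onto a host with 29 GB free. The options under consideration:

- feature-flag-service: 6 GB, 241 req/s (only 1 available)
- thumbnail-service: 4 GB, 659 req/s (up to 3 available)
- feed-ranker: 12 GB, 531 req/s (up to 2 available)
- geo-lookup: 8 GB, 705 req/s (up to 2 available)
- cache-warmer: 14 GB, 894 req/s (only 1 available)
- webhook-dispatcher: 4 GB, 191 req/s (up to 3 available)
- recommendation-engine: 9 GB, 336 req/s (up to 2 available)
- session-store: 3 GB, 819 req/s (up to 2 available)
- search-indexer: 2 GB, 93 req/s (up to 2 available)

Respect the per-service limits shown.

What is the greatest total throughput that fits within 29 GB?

4413

The ratio ordering already packs tightly: 3×thumbnail-service + geo-lookup + 2×session-store + search-indexer, 28 GB, 4413.
Nothing else within 29 GB beats 4413.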